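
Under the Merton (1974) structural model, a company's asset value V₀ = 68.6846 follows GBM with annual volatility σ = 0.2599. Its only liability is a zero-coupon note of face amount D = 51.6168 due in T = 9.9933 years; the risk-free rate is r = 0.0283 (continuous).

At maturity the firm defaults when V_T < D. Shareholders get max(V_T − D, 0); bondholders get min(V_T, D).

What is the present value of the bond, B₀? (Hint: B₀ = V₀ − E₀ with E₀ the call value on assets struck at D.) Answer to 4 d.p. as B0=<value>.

B0=33.0344

d₁ = [ln(V₀/D) + (r + σ²/2)T] / (σ√T)
   = [ln(68.6846/51.6168) + (0.0283 + 0.5·0.2599²)·9.9933] / (0.2599·√9.9933)
   = [0.285678 + 0.620324] / 0.821601 = 1.102728
d₂ = d₁ − σ√T = 1.102728 − 0.821601 = 0.281127
N(d₁) = 0.864927,  N(d₂) = 0.610694,  e^(−rT) = 0.753663
E₀ = V₀·N(d₁) − D·e^(−rT)·N(d₂)
   = 68.6846·0.864927 − 51.6168·0.753663·0.610694 = 35.650194
B₀ = V₀ − E₀ = 68.6846 − 35.650194 = 33.034406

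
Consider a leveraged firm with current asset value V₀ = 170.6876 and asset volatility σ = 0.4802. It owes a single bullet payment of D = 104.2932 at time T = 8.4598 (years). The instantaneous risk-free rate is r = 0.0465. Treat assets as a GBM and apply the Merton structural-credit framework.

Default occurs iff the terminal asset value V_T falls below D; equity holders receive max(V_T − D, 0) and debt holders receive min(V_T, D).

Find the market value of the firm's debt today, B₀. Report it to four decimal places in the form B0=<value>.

d₁ = [ln(V₀/D) + (r + σ²/2)T] / (σ√T)
   = [ln(170.6876/104.2932) + (0.0465 + 0.5·0.4802²)·8.4598] / (0.4802·√8.4598)
   = [0.492629 + 1.368762] / 1.396697 = 1.332709
d₂ = d₁ − σ√T = 1.332709 − 1.396697 = -0.063988
N(d₁) = 0.908686,  N(d₂) = 0.474490,  e^(−rT) = 0.674772
E₀ = V₀·N(d₁) − D·e^(−rT)·N(d₂)
   = 170.6876·0.908686 − 104.2932·0.674772·0.474490 = 121.709686
B₀ = V₀ − E₀ = 170.6876 − 121.709686 = 48.977914

B0=48.9779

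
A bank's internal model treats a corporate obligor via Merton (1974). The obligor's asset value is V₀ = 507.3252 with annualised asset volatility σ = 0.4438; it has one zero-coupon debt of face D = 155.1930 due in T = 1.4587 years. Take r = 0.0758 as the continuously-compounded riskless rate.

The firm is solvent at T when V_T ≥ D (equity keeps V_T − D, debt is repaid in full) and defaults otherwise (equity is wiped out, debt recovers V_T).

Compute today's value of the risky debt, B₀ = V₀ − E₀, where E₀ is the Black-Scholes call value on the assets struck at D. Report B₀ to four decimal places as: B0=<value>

B0=138.5900

d₁ = [ln(V₀/D) + (r + σ²/2)T] / (σ√T)
   = [ln(507.3252/155.1930) + (0.0758 + 0.5·0.4438²)·1.4587] / (0.4438·√1.4587)
   = [1.184483 + 0.254221] / 0.536007 = 2.684115
d₂ = d₁ − σ√T = 2.684115 − 0.536007 = 2.148108
N(d₁) = 0.996364,  N(d₂) = 0.984147,  e^(−rT) = 0.895324
E₀ = V₀·N(d₁) − D·e^(−rT)·N(d₂)
   = 507.3252·0.996364 − 155.1930·0.895324·0.984147 = 368.735158
B₀ = V₀ − E₀ = 507.3252 − 368.735158 = 138.590042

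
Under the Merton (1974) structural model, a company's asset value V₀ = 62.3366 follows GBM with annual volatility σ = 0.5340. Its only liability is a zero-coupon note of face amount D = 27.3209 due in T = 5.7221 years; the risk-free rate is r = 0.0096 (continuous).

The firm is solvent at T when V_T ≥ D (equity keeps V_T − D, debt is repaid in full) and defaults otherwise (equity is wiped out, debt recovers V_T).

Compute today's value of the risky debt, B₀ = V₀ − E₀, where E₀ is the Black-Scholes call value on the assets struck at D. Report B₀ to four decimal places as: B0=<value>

d₁ = [ln(V₀/D) + (r + σ²/2)T] / (σ√T)
   = [ln(62.3366/27.3209) + (0.0096 + 0.5·0.5340²)·5.7221] / (0.5340·√5.7221)
   = [0.824897 + 0.870778] / 1.277377 = 1.327466
d₂ = d₁ − σ√T = 1.327466 − 1.277377 = 0.050090
N(d₁) = 0.907823,  N(d₂) = 0.519975,  e^(−rT) = 0.946549
E₀ = V₀·N(d₁) − D·e^(−rT)·N(d₂)
   = 62.3366·0.907823 − 27.3209·0.946549·0.519975 = 43.143741
B₀ = V₀ − E₀ = 62.3366 − 43.143741 = 19.192859

B0=19.1929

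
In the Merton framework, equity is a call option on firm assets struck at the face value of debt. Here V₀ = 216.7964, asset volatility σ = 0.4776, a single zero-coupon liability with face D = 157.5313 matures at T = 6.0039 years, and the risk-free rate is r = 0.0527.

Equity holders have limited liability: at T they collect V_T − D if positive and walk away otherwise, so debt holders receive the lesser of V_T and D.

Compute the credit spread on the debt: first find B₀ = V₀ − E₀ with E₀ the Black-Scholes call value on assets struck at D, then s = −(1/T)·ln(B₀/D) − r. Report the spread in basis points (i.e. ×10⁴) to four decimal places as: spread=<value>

spread=528.7480

d₁ = [ln(V₀/D) + (r + σ²/2)T] / (σ√T)
   = [ln(216.7964/157.5313) + (0.0527 + 0.5·0.4776²)·6.0039] / (0.4776·√6.0039)
   = [0.319334 + 1.001156] / 1.170256 = 1.128377
d₂ = d₁ − σ√T = 1.128377 − 1.170256 = -0.041880
N(d₁) = 0.870420,  N(d₂) = 0.483297,  e^(−rT) = 0.728764
E₀ = V₀·N(d₁) − D·e^(−rT)·N(d₂)
   = 216.7964·0.870420 − 157.5313·0.728764·0.483297 = 133.219794
B₀ = V₀ − E₀ = 216.7964 − 133.219794 = 83.576606
spread = −(1/T)·ln(B₀/D) − r = −(1/6.0039)·ln(83.576606/157.5313) − 0.0527 = 0.05287480
in basis points: 0.05287480 × 10⁴ = 528.7480 bp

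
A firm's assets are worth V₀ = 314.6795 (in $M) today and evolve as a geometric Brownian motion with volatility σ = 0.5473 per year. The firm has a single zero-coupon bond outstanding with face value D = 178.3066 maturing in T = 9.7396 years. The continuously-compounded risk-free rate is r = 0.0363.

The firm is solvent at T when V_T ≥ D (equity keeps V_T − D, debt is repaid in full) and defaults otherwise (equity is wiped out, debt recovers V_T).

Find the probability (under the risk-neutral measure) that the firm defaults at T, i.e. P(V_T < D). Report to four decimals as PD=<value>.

PD=0.6234

d₁ = [ln(V₀/D) + (r + σ²/2)T] / (σ√T)
   = [ln(314.6795/178.3066) + (0.0363 + 0.5·0.5473²)·9.7396] / (0.5473·√9.7396)
   = [0.568050 + 1.812234] / 1.708032 = 1.393583
d₂ = d₁ − σ√T = 1.393583 − 1.708032 = -0.314449
risk-neutral PD = N(−d₂) = N(0.314449) = 0.623410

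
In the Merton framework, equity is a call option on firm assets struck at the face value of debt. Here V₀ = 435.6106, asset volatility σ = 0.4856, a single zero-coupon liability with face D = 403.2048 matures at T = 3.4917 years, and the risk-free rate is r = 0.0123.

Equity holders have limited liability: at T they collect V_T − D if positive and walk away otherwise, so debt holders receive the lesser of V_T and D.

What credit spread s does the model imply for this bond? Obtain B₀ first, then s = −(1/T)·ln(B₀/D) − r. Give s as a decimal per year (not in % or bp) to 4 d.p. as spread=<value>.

d₁ = [ln(V₀/D) + (r + σ²/2)T] / (σ√T)
   = [ln(435.6106/403.2048) + (0.0123 + 0.5·0.4856²)·3.4917] / (0.4856·√3.4917)
   = [0.077304 + 0.454632] / 0.907397 = 0.586222
d₂ = d₁ − σ√T = 0.586222 − 0.907397 = -0.321174
N(d₁) = 0.721137,  N(d₂) = 0.374039,  e^(−rT) = 0.957961
E₀ = V₀·N(d₁) − D·e^(−rT)·N(d₂)
   = 435.6106·0.721137 − 403.2048·0.957961·0.374039 = 169.660549
B₀ = V₀ − E₀ = 435.6106 − 169.660549 = 265.950051
spread = −(1/T)·ln(B₀/D) − r = −(1/3.4917)·ln(265.950051/403.2048) − 0.0123 = 0.10687865

spread=0.1069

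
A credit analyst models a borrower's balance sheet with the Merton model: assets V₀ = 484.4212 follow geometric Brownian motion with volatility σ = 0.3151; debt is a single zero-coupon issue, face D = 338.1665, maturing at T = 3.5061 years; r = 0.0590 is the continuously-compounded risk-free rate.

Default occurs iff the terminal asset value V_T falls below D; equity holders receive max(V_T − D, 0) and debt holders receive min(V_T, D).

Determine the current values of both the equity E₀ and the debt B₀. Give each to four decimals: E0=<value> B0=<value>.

E0=228.2852 B0=256.1360

d₁ = [ln(V₀/D) + (r + σ²/2)T] / (σ√T)
   = [ln(484.4212/338.1665) + (0.0590 + 0.5·0.3151²)·3.5061] / (0.3151·√3.5061)
   = [0.359416 + 0.380917] / 0.590012 = 1.254777
d₂ = d₁ − σ√T = 1.254777 − 0.590012 = 0.664766
N(d₁) = 0.895220,  N(d₂) = 0.746900,  e^(−rT) = 0.813134
E₀ = V₀·N(d₁) − D·e^(−rT)·N(d₂)
   = 484.4212·0.895220 − 338.1665·0.813134·0.746900 = 228.285213
B₀ = V₀ − E₀ = 484.4212 − 228.285213 = 256.135987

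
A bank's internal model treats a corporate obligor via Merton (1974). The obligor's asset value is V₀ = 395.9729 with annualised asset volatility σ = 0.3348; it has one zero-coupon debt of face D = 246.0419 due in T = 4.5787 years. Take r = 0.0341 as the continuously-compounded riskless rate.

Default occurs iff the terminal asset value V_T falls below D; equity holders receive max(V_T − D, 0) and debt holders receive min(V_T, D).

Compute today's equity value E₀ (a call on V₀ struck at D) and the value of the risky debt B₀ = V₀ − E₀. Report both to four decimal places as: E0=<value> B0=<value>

E0=206.1367 B0=189.8362

d₁ = [ln(V₀/D) + (r + σ²/2)T] / (σ√T)
   = [ln(395.9729/246.0419) + (0.0341 + 0.5·0.3348²)·4.5787] / (0.3348·√4.5787)
   = [0.475844 + 0.412749] / 0.716402 = 1.240356
d₂ = d₁ − σ√T = 1.240356 − 0.716402 = 0.523955
N(d₁) = 0.892578,  N(d₂) = 0.699845,  e^(−rT) = 0.855445
E₀ = V₀·N(d₁) − D·e^(−rT)·N(d₂)
   = 395.9729·0.892578 − 246.0419·0.855445·0.699845 = 206.136708
B₀ = V₀ − E₀ = 395.9729 − 206.136708 = 189.836192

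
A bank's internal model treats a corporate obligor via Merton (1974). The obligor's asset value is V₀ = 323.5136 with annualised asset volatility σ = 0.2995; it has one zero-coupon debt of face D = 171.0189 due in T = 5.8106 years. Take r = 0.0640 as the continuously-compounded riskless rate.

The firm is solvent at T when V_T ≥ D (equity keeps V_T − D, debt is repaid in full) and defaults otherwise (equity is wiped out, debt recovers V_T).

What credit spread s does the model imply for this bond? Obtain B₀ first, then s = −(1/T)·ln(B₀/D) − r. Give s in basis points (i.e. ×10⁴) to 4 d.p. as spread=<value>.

spread=73.9435

d₁ = [ln(V₀/D) + (r + σ²/2)T] / (σ√T)
   = [ln(323.5136/171.0189) + (0.0640 + 0.5·0.2995²)·5.8106] / (0.2995·√5.8106)
   = [0.637467 + 0.632485] / 0.721950 = 1.759057
d₂ = d₁ − σ√T = 1.759057 − 0.721950 = 1.037106
N(d₁) = 0.960716,  N(d₂) = 0.850157,  e^(−rT) = 0.689438
E₀ = V₀·N(d₁) − D·e^(−rT)·N(d₂)
   = 323.5136·0.960716 − 171.0189·0.689438·0.850157 = 210.565317
B₀ = V₀ − E₀ = 323.5136 − 210.565317 = 112.948283
spread = −(1/T)·ln(B₀/D) − r = −(1/5.8106)·ln(112.948283/171.0189) − 0.0640 = 0.00739435
in basis points: 0.00739435 × 10⁴ = 73.9435 bp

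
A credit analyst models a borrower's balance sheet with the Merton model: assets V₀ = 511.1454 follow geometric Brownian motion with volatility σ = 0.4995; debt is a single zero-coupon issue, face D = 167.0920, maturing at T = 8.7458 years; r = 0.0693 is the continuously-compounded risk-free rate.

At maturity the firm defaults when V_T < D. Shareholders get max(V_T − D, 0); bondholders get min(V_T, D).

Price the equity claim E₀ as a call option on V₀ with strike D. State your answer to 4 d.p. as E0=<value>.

d₁ = [ln(V₀/D) + (r + σ²/2)T] / (σ√T)
   = [ln(511.1454/167.0920) + (0.0693 + 0.5·0.4995²)·8.7458] / (0.4995·√8.7458)
   = [1.118110 + 1.697124] / 1.477186 = 1.905808
d₂ = d₁ − σ√T = 1.905808 − 1.477186 = 0.428622
N(d₁) = 0.971662,  N(d₂) = 0.665901,  e^(−rT) = 0.545483
E₀ = V₀·N(d₁) − D·e^(−rT)·N(d₂)
   = 511.1454·0.971662 − 167.0920·0.545483·0.665901 = 435.966719

E0=435.9667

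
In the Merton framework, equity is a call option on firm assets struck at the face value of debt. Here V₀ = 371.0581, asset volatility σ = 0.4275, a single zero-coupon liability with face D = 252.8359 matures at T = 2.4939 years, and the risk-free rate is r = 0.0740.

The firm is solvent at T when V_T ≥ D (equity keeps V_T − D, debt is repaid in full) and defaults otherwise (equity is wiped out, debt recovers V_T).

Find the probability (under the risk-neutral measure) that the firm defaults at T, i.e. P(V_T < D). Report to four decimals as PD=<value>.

PD=0.3071

d₁ = [ln(V₀/D) + (r + σ²/2)T] / (σ√T)
   = [ln(371.0581/252.8359) + (0.0740 + 0.5·0.4275²)·2.4939] / (0.4275·√2.4939)
   = [0.383618 + 0.412437] / 0.675112 = 1.179145
d₂ = d₁ − σ√T = 1.179145 − 0.675112 = 0.504033
risk-neutral PD = N(−d₂) = N(-0.504033) = 0.307119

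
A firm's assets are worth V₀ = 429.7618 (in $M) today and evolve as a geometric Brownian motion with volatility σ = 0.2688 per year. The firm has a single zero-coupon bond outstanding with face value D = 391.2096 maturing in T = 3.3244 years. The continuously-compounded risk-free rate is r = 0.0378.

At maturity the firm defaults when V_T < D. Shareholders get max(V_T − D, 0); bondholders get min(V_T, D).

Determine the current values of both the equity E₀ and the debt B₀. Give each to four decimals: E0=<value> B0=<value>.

E0=124.5905 B0=305.1713

d₁ = [ln(V₀/D) + (r + σ²/2)T] / (σ√T)
   = [ln(429.7618/391.2096) + (0.0378 + 0.5·0.2688²)·3.3244] / (0.2688·√3.3244)
   = [0.093988 + 0.245762] / 0.490101 = 0.693223
d₂ = d₁ − σ√T = 0.693223 − 0.490101 = 0.203122
N(d₁) = 0.755915,  N(d₂) = 0.580480,  e^(−rT) = 0.881913
E₀ = V₀·N(d₁) − D·e^(−rT)·N(d₂)
   = 429.7618·0.755915 − 391.2096·0.881913·0.580480 = 124.590507
B₀ = V₀ − E₀ = 429.7618 − 124.590507 = 305.171293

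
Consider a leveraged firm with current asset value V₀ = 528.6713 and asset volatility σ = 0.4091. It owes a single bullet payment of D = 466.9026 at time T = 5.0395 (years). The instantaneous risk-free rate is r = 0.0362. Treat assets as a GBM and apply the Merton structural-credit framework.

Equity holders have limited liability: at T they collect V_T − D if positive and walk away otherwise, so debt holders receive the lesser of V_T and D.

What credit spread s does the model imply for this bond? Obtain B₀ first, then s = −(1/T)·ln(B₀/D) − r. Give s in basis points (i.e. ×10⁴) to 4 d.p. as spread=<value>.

d₁ = [ln(V₀/D) + (r + σ²/2)T] / (σ√T)
   = [ln(528.6713/466.9026) + (0.0362 + 0.5·0.4091²)·5.0395] / (0.4091·√5.0395)
   = [0.124246 + 0.604142] / 0.918382 = 0.793122
d₂ = d₁ − σ√T = 0.793122 − 0.918382 = -0.125260
N(d₁) = 0.786147,  N(d₂) = 0.450159,  e^(−rT) = 0.833243
E₀ = V₀·N(d₁) − D·e^(−rT)·N(d₂)
   = 528.6713·0.786147 − 466.9026·0.833243·0.450159 = 240.481798
B₀ = V₀ − E₀ = 528.6713 − 240.481798 = 288.189502
spread = −(1/T)·ln(B₀/D) − r = −(1/5.0395)·ln(288.189502/466.9026) − 0.0362 = 0.05954410
in basis points: 0.05954410 × 10⁴ = 595.4410 bp

spread=595.4410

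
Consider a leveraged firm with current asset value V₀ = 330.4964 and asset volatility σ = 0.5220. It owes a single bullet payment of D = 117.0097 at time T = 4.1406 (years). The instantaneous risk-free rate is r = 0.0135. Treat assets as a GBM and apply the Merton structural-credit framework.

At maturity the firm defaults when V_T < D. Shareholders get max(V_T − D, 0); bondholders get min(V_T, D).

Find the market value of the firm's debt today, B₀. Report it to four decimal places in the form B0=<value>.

d₁ = [ln(V₀/D) + (r + σ²/2)T] / (σ√T)
   = [ln(330.4964/117.0097) + (0.0135 + 0.5·0.5220²)·4.1406] / (0.5220·√4.1406)
   = [1.038339 + 0.620022] / 1.062190 = 1.561266
d₂ = d₁ − σ√T = 1.561266 − 1.062190 = 0.499076
N(d₁) = 0.940769,  N(d₂) = 0.691137,  e^(−rT) = 0.945635
E₀ = V₀·N(d₁) − D·e^(−rT)·N(d₂)
   = 330.4964·0.940769 − 117.0097·0.945635·0.691137 = 234.447628
B₀ = V₀ − E₀ = 330.4964 − 234.447628 = 96.048772

B0=96.0488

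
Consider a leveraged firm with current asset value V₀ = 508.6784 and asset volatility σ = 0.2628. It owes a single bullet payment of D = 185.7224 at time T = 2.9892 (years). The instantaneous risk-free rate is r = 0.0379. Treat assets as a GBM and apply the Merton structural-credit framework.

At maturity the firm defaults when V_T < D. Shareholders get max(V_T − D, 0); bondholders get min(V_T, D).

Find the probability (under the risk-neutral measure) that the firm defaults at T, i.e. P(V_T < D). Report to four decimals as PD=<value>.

PD=0.0126

d₁ = [ln(V₀/D) + (r + σ²/2)T] / (σ√T)
   = [ln(508.6784/185.7224) + (0.0379 + 0.5·0.2628²)·2.9892] / (0.2628·√2.9892)
   = [1.007563 + 0.216513] / 0.454363 = 2.694050
d₂ = d₁ − σ√T = 2.694050 − 0.454363 = 2.239687
risk-neutral PD = N(−d₂) = N(-2.239687) = 0.012556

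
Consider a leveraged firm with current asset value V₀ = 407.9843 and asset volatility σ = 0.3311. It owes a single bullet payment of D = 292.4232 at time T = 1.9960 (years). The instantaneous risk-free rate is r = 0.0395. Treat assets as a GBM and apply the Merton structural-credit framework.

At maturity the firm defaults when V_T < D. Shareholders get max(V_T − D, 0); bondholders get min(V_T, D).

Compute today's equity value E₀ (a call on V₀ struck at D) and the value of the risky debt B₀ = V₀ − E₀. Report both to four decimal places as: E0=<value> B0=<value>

d₁ = [ln(V₀/D) + (r + σ²/2)T] / (σ√T)
   = [ln(407.9843/292.4232) + (0.0395 + 0.5·0.3311²)·1.9960] / (0.3311·√1.9960)
   = [0.333027 + 0.188250] / 0.467778 = 1.114368
d₂ = d₁ − σ√T = 1.114368 − 0.467778 = 0.646591
N(d₁) = 0.867439,  N(d₂) = 0.741052,  e^(−rT) = 0.924186
E₀ = V₀·N(d₁) − D·e^(−rT)·N(d₂)
   = 407.9843·0.867439 − 292.4232·0.924186·0.741052 = 153.629946
B₀ = V₀ − E₀ = 407.9843 − 153.629946 = 254.354354

E0=153.6299 B0=254.3544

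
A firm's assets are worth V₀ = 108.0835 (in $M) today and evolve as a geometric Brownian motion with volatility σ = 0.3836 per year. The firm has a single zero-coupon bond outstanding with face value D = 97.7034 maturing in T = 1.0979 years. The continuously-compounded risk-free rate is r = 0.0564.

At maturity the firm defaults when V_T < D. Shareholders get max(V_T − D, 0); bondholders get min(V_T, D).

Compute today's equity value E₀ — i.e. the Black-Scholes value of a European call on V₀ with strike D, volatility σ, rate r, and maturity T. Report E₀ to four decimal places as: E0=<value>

d₁ = [ln(V₀/D) + (r + σ²/2)T] / (σ√T)
   = [ln(108.0835/97.7034) + (0.0564 + 0.5·0.3836²)·1.0979] / (0.3836·√1.0979)
   = [0.100968 + 0.142699] / 0.401939 = 0.606228
d₂ = d₁ − σ√T = 0.606228 − 0.401939 = 0.204289
N(d₁) = 0.727818,  N(d₂) = 0.580936,  e^(−rT) = 0.939957
E₀ = V₀·N(d₁) − D·e^(−rT)·N(d₂)
   = 108.0835·0.727818 − 97.7034·0.939957·0.580936 = 25.313736

E0=25.3137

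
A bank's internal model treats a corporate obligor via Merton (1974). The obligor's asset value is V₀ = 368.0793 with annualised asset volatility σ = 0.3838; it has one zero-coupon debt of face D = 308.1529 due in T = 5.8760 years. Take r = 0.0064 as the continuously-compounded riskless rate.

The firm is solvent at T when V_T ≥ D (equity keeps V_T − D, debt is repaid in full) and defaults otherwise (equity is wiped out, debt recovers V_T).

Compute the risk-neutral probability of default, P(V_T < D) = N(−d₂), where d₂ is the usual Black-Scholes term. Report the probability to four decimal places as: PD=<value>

PD=0.5924

d₁ = [ln(V₀/D) + (r + σ²/2)T] / (σ√T)
   = [ln(368.0793/308.1529) + (0.0064 + 0.5·0.3838²)·5.8760] / (0.3838·√5.8760)
   = [0.177702 + 0.470381] / 0.930349 = 0.696602
d₂ = d₁ − σ√T = 0.696602 − 0.930349 = -0.233747
risk-neutral PD = N(−d₂) = N(0.233747) = 0.592409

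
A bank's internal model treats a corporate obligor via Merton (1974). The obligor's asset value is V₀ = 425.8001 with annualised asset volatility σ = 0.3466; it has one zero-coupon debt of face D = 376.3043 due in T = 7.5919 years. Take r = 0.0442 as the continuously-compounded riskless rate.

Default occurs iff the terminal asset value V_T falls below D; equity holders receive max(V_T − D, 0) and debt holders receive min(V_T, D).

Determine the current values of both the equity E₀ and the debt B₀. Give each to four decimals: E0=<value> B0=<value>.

d₁ = [ln(V₀/D) + (r + σ²/2)T] / (σ√T)
   = [ln(425.8001/376.3043) + (0.0442 + 0.5·0.3466²)·7.5919] / (0.3466·√7.5919)
   = [0.123572 + 0.791575] / 0.955001 = 0.958268
d₂ = d₁ − σ√T = 0.958268 − 0.955001 = 0.003267
N(d₁) = 0.831036,  N(d₂) = 0.501304,  e^(−rT) = 0.714936
E₀ = V₀·N(d₁) − D·e^(−rT)·N(d₂)
   = 425.8001·0.831036 − 376.3043·0.714936·0.501304 = 218.987858
B₀ = V₀ − E₀ = 425.8001 − 218.987858 = 206.812242

E0=218.9879 B0=206.8122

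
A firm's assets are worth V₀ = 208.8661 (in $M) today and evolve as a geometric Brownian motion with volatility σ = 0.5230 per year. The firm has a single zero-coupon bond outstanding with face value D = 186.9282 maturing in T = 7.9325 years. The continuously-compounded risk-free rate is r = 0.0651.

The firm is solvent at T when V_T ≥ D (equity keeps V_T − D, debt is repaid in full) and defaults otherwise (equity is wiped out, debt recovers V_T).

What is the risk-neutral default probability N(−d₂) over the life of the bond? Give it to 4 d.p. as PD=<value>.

d₁ = [ln(V₀/D) + (r + σ²/2)T] / (σ√T)
   = [ln(208.8661/186.9282) + (0.0651 + 0.5·0.5230²)·7.9325] / (0.5230·√7.9325)
   = [0.110969 + 1.601290] / 1.473014 = 1.162419
d₂ = d₁ − σ√T = 1.162419 − 1.473014 = -0.310594
risk-neutral PD = N(−d₂) = N(0.310594) = 0.621946

PD=0.6219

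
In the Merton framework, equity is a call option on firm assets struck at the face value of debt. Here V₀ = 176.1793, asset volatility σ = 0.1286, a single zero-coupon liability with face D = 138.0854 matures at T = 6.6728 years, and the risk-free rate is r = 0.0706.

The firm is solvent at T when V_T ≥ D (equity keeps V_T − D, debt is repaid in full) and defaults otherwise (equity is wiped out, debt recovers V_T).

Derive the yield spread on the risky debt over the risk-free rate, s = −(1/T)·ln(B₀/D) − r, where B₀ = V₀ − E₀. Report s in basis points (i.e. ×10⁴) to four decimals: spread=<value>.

d₁ = [ln(V₀/D) + (r + σ²/2)T] / (σ√T)
   = [ln(176.1793/138.0854) + (0.0706 + 0.5·0.1286²)·6.6728] / (0.1286·√6.6728)
   = [0.243630 + 0.526277] / 0.332196 = 2.317625
d₂ = d₁ − σ√T = 2.317625 − 0.332196 = 1.985428
N(d₁) = 0.989765,  N(d₂) = 0.976452,  e^(−rT) = 0.624315
E₀ = V₀·N(d₁) − D·e^(−rT)·N(d₂)
   = 176.1793·0.989765 − 138.0854·0.624315·0.976452 = 90.197377
B₀ = V₀ − E₀ = 176.1793 − 90.197377 = 85.981923
spread = −(1/T)·ln(B₀/D) − r = −(1/6.6728)·ln(85.981923/138.0854) − 0.0706 = 0.00039497
in basis points: 0.00039497 × 10⁴ = 3.9497 bp

spread=3.9497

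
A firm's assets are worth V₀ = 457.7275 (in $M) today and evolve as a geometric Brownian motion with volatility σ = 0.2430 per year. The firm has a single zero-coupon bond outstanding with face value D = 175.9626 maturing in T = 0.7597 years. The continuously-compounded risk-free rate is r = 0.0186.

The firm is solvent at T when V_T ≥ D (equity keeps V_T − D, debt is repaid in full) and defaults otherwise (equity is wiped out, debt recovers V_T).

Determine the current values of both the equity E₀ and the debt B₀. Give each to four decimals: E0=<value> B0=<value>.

d₁ = [ln(V₀/D) + (r + σ²/2)T] / (σ√T)
   = [ln(457.7275/175.9626) + (0.0186 + 0.5·0.2430²)·0.7597] / (0.2430·√0.7597)
   = [0.956003 + 0.036560] / 0.211801 = 4.686306
d₂ = d₁ − σ√T = 4.686306 − 0.211801 = 4.474505
N(d₁) = 0.999999,  N(d₂) = 0.999996,  e^(−rT) = 0.985969
E₀ = V₀·N(d₁) − D·e^(−rT)·N(d₂)
   = 457.7275·0.999999 − 175.9626·0.985969·0.999996 = 284.233869
B₀ = V₀ − E₀ = 457.7275 − 284.233869 = 173.493631

E0=284.2339 B0=173.4936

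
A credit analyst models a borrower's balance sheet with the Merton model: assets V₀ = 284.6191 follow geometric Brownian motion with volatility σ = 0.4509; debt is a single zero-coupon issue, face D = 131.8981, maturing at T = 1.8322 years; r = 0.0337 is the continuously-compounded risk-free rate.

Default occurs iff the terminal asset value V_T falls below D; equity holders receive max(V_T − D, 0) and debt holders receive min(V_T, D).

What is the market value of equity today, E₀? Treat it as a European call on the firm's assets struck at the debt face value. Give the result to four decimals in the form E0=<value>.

E0=165.0473

d₁ = [ln(V₀/D) + (r + σ²/2)T] / (σ√T)
   = [ln(284.6191/131.8981) + (0.0337 + 0.5·0.4509²)·1.8322] / (0.4509·√1.8322)
   = [0.769122 + 0.247998] / 0.610333 = 1.666501
d₂ = d₁ − σ√T = 1.666501 − 0.610333 = 1.056169
N(d₁) = 0.952193,  N(d₂) = 0.854554,  e^(−rT) = 0.940122
E₀ = V₀·N(d₁) − D·e^(−rT)·N(d₂)
   = 284.6191·0.952193 − 131.8981·0.940122·0.854554 = 165.047313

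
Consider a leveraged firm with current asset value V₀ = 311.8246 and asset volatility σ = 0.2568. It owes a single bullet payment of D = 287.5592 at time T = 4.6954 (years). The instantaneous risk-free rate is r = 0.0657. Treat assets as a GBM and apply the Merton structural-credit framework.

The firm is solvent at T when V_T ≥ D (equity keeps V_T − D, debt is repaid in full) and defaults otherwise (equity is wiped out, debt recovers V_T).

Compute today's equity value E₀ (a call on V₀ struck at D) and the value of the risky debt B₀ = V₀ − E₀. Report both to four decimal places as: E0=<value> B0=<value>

E0=120.5614 B0=191.2632

d₁ = [ln(V₀/D) + (r + σ²/2)T] / (σ√T)
   = [ln(311.8246/287.5592) + (0.0657 + 0.5·0.2568²)·4.6954] / (0.2568·√4.6954)
   = [0.081012 + 0.463310] / 0.556457 = 0.978193
d₂ = d₁ − σ√T = 0.978193 − 0.556457 = 0.421736
N(d₁) = 0.836011,  N(d₂) = 0.663391,  e^(−rT) = 0.734557
E₀ = V₀·N(d₁) − D·e^(−rT)·N(d₂)
   = 311.8246·0.836011 − 287.5592·0.734557·0.663391 = 120.561447
B₀ = V₀ − E₀ = 311.8246 − 120.561447 = 191.263153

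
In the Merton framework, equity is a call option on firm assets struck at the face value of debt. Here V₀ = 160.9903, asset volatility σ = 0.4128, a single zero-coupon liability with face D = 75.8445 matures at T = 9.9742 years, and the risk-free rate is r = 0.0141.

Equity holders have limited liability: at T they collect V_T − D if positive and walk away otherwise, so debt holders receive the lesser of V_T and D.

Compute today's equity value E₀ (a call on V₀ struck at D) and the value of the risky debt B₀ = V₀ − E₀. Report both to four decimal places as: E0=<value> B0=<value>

d₁ = [ln(V₀/D) + (r + σ²/2)T] / (σ√T)
   = [ln(160.9903/75.8445) + (0.0141 + 0.5·0.4128²)·9.9742] / (0.4128·√9.9742)
   = [0.752659 + 0.990457] / 1.303703 = 1.337050
d₂ = d₁ − σ√T = 1.337050 − 1.303703 = 0.033347
N(d₁) = 0.909397,  N(d₂) = 0.513301,  e^(−rT) = 0.868805
E₀ = V₀·N(d₁) − D·e^(−rT)·N(d₂)
   = 160.9903·0.909397 − 75.8445·0.868805·0.513301 = 112.580561
B₀ = V₀ − E₀ = 160.9903 − 112.580561 = 48.409739

E0=112.5806 B0=48.4097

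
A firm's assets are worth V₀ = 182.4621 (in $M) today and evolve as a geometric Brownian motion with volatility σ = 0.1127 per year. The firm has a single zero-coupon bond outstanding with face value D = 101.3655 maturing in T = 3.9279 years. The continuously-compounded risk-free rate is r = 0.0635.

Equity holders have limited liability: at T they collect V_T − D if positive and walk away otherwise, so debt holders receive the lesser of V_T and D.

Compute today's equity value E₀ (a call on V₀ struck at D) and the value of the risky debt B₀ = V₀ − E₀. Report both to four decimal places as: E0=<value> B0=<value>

E0=103.4735 B0=78.9886

d₁ = [ln(V₀/D) + (r + σ²/2)T] / (σ√T)
   = [ln(182.4621/101.3655) + (0.0635 + 0.5·0.1127²)·3.9279] / (0.1127·√3.9279)
   = [0.587810 + 0.274366] / 0.223359 = 3.860040
d₂ = d₁ − σ√T = 3.860040 − 0.223359 = 3.636681
N(d₁) = 0.999943,  N(d₂) = 0.999862,  e^(−rT) = 0.779251
E₀ = V₀·N(d₁) − D·e^(−rT)·N(d₂)
   = 182.4621·0.999943 − 101.3655·0.779251·0.999862 = 103.473464
B₀ = V₀ − E₀ = 182.4621 − 103.473464 = 78.988636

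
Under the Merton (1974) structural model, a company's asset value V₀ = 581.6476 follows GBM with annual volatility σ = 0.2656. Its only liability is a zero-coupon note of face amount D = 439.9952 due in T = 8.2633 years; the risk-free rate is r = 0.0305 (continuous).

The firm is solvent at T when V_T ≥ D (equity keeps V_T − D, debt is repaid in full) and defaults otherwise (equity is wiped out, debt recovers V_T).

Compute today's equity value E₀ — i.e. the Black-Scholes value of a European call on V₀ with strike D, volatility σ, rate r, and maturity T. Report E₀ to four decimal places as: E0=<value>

d₁ = [ln(V₀/D) + (r + σ²/2)T] / (σ√T)
   = [ln(581.6476/439.9952) + (0.0305 + 0.5·0.2656²)·8.2633] / (0.2656·√8.2633)
   = [0.279101 + 0.543491] / 0.763493 = 1.077407
d₂ = d₁ − σ√T = 1.077407 − 0.763493 = 0.313914
N(d₁) = 0.859351,  N(d₂) = 0.623207,  e^(−rT) = 0.777221
E₀ = V₀·N(d₁) − D·e^(−rT)·N(d₂)
   = 581.6476·0.859351 − 439.9952·0.777221·0.623207 = 286.719055

E0=286.7191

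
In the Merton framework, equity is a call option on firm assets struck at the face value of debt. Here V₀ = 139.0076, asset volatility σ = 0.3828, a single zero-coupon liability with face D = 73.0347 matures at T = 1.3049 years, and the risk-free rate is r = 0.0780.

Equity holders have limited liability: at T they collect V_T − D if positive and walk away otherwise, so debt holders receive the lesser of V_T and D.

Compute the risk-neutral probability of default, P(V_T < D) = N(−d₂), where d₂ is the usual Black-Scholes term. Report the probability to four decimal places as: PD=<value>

PD=0.0686

d₁ = [ln(V₀/D) + (r + σ²/2)T] / (σ√T)
   = [ln(139.0076/73.0347) + (0.0780 + 0.5·0.3828²)·1.3049] / (0.3828·√1.3049)
   = [0.643594 + 0.197390] / 0.437281 = 1.923211
d₂ = d₁ − σ√T = 1.923211 − 0.437281 = 1.485930
risk-neutral PD = N(−d₂) = N(-1.485930) = 0.068649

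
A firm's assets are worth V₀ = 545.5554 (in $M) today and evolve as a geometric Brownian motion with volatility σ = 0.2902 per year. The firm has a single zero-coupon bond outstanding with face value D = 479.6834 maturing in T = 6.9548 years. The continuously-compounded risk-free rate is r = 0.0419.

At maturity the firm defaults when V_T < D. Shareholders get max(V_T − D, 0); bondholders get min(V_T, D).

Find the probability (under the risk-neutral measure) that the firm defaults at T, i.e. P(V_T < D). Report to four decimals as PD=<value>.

d₁ = [ln(V₀/D) + (r + σ²/2)T] / (σ√T)
   = [ln(545.5554/479.6834) + (0.0419 + 0.5·0.2902²)·6.9548] / (0.2902·√6.9548)
   = [0.128678 + 0.584259] / 0.765314 = 0.931561
d₂ = d₁ − σ√T = 0.931561 − 0.765314 = 0.166247
risk-neutral PD = N(−d₂) = N(-0.166247) = 0.433981

PD=0.4340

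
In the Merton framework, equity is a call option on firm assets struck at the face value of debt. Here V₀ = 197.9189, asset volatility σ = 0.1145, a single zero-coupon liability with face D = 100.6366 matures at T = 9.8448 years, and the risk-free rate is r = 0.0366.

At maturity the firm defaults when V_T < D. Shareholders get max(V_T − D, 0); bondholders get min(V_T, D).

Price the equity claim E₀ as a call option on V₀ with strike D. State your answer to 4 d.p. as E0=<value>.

d₁ = [ln(V₀/D) + (r + σ²/2)T] / (σ√T)
   = [ln(197.9189/100.6366) + (0.0366 + 0.5·0.1145²)·9.8448] / (0.1145·√9.8448)
   = [0.676341 + 0.424854] / 0.359260 = 3.065175
d₂ = d₁ − σ√T = 3.065175 − 0.359260 = 2.705915
N(d₁) = 0.998912,  N(d₂) = 0.996594,  e^(−rT) = 0.697453
E₀ = V₀·N(d₁) − D·e^(−rT)·N(d₂)
   = 197.9189·0.998912 − 100.6366·0.697453·0.996594 = 127.753342

E0=127.7533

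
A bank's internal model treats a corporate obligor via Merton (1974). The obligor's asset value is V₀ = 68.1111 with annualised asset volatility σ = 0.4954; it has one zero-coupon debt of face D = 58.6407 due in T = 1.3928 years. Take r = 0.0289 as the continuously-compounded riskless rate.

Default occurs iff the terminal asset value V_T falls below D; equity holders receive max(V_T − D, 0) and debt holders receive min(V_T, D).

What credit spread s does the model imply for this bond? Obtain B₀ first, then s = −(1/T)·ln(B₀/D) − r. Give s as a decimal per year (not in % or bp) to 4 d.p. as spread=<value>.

d₁ = [ln(V₀/D) + (r + σ²/2)T] / (σ√T)
   = [ln(68.1111/58.6407) + (0.0289 + 0.5·0.4954²)·1.3928] / (0.4954·√1.3928)
   = [0.149711 + 0.211163] / 0.584656 = 0.617242
d₂ = d₁ − σ√T = 0.617242 − 0.584656 = 0.032586
N(d₁) = 0.731463,  N(d₂) = 0.512998,  e^(−rT) = 0.960547
E₀ = V₀·N(d₁) − D·e^(−rT)·N(d₂)
   = 68.1111·0.731463 − 58.6407·0.960547·0.512998 = 20.925004
B₀ = V₀ − E₀ = 68.1111 − 20.925004 = 47.186096
spread = −(1/T)·ln(B₀/D) − r = −(1/1.3928)·ln(47.186096/58.6407) − 0.0289 = 0.12713800

spread=0.1271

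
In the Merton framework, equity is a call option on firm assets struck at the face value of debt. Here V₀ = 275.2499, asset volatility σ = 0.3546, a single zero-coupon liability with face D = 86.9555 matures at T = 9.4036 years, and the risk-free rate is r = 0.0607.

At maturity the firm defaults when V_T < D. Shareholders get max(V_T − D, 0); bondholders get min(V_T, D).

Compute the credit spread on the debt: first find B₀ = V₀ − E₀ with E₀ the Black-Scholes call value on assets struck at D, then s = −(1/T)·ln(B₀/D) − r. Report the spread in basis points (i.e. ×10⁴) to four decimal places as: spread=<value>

d₁ = [ln(V₀/D) + (r + σ²/2)T] / (σ√T)
   = [ln(275.2499/86.9555) + (0.0607 + 0.5·0.3546²)·9.4036] / (0.3546·√9.4036)
   = [1.152283 + 1.162008] / 1.087391 = 2.128297
d₂ = d₁ − σ√T = 2.128297 − 1.087391 = 1.040906
N(d₁) = 0.983344,  N(d₂) = 0.851040,  e^(−rT) = 0.565074
E₀ = V₀·N(d₁) − D·e^(−rT)·N(d₂)
   = 275.2499·0.983344 − 86.9555·0.565074·0.851040 = 228.848302
B₀ = V₀ − E₀ = 275.2499 − 228.848302 = 46.401598
spread = −(1/T)·ln(B₀/D) − r = −(1/9.4036)·ln(46.401598/86.9555) − 0.0607 = 0.00608959
in basis points: 0.00608959 × 10⁴ = 60.8959 bp

spread=60.8959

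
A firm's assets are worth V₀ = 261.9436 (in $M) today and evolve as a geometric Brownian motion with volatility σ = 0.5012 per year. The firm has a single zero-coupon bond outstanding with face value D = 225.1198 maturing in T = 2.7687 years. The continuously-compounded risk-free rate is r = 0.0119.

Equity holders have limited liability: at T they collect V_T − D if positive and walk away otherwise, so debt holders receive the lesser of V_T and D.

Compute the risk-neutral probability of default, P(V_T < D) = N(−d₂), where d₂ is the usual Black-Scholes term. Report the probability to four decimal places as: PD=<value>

d₁ = [ln(V₀/D) + (r + σ²/2)T] / (σ√T)
   = [ln(261.9436/225.1198) + (0.0119 + 0.5·0.5012²)·2.7687] / (0.5012·√2.7687)
   = [0.151497 + 0.380698] / 0.833967 = 0.638148
d₂ = d₁ − σ√T = 0.638148 − 0.833967 = -0.195819
risk-neutral PD = N(−d₂) = N(0.195819) = 0.577624

PD=0.5776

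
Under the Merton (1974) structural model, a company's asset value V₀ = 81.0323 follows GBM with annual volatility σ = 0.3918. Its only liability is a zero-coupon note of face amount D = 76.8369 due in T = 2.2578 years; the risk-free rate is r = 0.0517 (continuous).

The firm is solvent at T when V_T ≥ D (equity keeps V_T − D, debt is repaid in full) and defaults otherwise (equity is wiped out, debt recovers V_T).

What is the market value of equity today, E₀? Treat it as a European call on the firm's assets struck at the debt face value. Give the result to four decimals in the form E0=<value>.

E0=24.3178

d₁ = [ln(V₀/D) + (r + σ²/2)T] / (σ√T)
   = [ln(81.0323/76.8369) + (0.0517 + 0.5·0.3918²)·2.2578] / (0.3918·√2.2578)
   = [0.053163 + 0.290023] / 0.588718 = 0.582937
d₂ = d₁ − σ√T = 0.582937 − 0.588718 = -0.005781
N(d₁) = 0.720032,  N(d₂) = 0.497694,  e^(−rT) = 0.889827
E₀ = V₀·N(d₁) − D·e^(−rT)·N(d₂)
   = 81.0323·0.720032 − 76.8369·0.889827·0.497694 = 24.317766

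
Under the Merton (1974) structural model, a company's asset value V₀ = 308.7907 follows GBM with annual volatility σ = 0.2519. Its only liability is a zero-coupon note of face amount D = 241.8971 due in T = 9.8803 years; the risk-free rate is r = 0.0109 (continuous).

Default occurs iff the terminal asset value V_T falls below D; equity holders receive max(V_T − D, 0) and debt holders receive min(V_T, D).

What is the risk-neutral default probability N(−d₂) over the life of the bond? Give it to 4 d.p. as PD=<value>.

PD=0.4807

d₁ = [ln(V₀/D) + (r + σ²/2)T] / (σ√T)
   = [ln(308.7907/241.8971) + (0.0109 + 0.5·0.2519²)·9.8803] / (0.2519·√9.8803)
   = [0.244151 + 0.421166] / 0.791796 = 0.840263
d₂ = d₁ − σ√T = 0.840263 − 0.791796 = 0.048467
risk-neutral PD = N(−d₂) = N(-0.048467) = 0.480672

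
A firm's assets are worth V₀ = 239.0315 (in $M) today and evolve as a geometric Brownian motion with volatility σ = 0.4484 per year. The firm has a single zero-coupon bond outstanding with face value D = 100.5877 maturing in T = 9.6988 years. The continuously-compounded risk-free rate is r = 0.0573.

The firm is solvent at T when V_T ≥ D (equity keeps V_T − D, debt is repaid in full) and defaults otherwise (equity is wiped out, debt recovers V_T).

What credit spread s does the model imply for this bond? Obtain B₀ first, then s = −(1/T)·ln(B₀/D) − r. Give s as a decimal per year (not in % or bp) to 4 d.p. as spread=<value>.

d₁ = [ln(V₀/D) + (r + σ²/2)T] / (σ√T)
   = [ln(239.0315/100.5877) + (0.0573 + 0.5·0.4484²)·9.6988] / (0.4484·√9.6988)
   = [0.865565 + 1.530774] / 1.396447 = 1.716025
d₂ = d₁ − σ√T = 1.716025 − 1.396447 = 0.319578
N(d₁) = 0.956921,  N(d₂) = 0.625356,  e^(−rT) = 0.573647
E₀ = V₀·N(d₁) − D·e^(−rT)·N(d₂)
   = 239.0315·0.956921 − 100.5877·0.573647·0.625356 = 192.650163
B₀ = V₀ − E₀ = 239.0315 − 192.650163 = 46.381337
spread = −(1/T)·ln(B₀/D) − r = −(1/9.6988)·ln(46.381337/100.5877) − 0.0573 = 0.02251738

spread=0.0225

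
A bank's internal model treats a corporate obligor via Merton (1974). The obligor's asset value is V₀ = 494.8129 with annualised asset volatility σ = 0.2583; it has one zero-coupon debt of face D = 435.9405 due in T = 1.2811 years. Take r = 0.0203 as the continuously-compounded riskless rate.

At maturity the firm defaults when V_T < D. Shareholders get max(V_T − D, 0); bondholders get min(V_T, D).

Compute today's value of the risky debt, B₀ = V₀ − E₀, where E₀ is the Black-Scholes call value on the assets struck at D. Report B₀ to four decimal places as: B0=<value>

d₁ = [ln(V₀/D) + (r + σ²/2)T] / (σ√T)
   = [ln(494.8129/435.9405) + (0.0203 + 0.5·0.2583²)·1.2811] / (0.2583·√1.2811)
   = [0.126674 + 0.068743] / 0.292359 = 0.668416
d₂ = d₁ − σ√T = 0.668416 − 0.292359 = 0.376057
N(d₁) = 0.748066,  N(d₂) = 0.646563,  e^(−rT) = 0.974329
E₀ = V₀·N(d₁) − D·e^(−rT)·N(d₂)
   = 494.8129·0.748066 − 435.9405·0.974329·0.646563 = 95.525468
B₀ = V₀ − E₀ = 494.8129 − 95.525468 = 399.287432

B0=399.2874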